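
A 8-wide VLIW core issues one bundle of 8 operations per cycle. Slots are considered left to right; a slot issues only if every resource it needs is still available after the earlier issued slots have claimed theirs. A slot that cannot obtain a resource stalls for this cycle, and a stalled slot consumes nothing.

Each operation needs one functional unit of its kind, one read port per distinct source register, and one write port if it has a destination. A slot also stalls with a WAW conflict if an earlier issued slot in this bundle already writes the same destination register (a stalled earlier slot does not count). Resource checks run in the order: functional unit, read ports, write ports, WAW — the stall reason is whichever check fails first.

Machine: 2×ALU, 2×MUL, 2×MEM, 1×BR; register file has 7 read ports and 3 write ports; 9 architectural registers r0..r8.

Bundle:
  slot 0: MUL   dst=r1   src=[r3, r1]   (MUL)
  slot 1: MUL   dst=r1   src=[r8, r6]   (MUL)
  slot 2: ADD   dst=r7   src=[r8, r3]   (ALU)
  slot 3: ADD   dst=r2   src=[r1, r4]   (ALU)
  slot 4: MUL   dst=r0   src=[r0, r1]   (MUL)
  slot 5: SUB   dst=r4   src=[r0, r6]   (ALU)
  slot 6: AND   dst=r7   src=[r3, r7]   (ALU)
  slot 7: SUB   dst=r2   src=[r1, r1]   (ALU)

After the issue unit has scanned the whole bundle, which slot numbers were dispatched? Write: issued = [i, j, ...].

slot 0 (MUL): ISSUE — free A2,Mu1,Ld2,B1 rp5 wp2
slot 1 (MUL): stall WAW — free A2,Mu1,Ld2,B1 rp5 wp2
slot 2 (ALU): ISSUE — free A1,Mu1,Ld2,B1 rp3 wp1
slot 3 (ALU): ISSUE — free A0,Mu1,Ld2,B1 rp1 wp0
slot 4 (MUL): stall RD_PORT — free A0,Mu1,Ld2,B1 rp1 wp0
slot 5 (ALU): stall FU — free A0,Mu1,Ld2,B1 rp1 wp0
slot 6 (ALU): stall FU — free A0,Mu1,Ld2,B1 rp1 wp0
slot 7 (ALU): stall FU — free A0,Mu1,Ld2,B1 rp1 wp0

issued = [0, 2, 3]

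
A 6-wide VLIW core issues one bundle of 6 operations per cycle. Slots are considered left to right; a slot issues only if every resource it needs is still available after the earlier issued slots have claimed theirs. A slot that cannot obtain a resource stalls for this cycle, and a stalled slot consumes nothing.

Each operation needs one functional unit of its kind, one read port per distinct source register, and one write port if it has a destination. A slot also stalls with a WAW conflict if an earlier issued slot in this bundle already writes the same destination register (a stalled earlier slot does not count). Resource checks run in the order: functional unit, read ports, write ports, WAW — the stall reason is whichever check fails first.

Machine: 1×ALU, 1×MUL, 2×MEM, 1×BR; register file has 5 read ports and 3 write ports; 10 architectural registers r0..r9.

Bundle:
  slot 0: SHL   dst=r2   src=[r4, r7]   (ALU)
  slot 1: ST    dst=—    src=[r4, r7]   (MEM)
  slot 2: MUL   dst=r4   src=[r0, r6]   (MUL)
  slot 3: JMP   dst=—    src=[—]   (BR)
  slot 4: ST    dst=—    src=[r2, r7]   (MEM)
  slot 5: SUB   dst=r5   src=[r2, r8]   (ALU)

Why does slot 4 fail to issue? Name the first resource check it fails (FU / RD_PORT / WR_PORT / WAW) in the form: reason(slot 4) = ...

reason(slot 4) = RD_PORT

  0. ALU→r2 ⇒ go  {0A/1Mu/2Ld/1B | 3r 2w}
  1. MEM ⇒ go  {0A/1Mu/1Ld/1B | 1r 2w}
  2. MUL→r4 ⇒ no(RD_PORT)  {0A/1Mu/1Ld/1B | 1r 2w}
  3. BR ⇒ go  {0A/1Mu/1Ld/0B | 1r 2w}
  4. MEM ⇒ no(RD_PORT)  {0A/1Mu/1Ld/0B | 1r 2w}
  5. ALU→r5 ⇒ no(FU)  {0A/1Mu/1Ld/0B | 1r 2w}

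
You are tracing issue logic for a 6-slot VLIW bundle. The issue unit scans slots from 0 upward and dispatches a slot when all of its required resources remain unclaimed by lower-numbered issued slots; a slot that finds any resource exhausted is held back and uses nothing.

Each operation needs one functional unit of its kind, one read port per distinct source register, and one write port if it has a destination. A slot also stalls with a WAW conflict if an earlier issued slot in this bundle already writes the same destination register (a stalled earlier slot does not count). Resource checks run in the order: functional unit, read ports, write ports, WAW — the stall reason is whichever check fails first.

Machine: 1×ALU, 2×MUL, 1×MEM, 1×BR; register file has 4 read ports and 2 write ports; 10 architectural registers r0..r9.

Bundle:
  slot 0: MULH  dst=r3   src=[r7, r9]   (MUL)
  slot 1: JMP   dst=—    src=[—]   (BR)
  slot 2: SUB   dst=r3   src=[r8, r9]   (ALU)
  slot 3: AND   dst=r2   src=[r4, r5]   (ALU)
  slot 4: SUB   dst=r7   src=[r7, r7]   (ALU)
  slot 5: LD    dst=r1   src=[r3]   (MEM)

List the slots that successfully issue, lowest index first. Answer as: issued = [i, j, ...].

issued = [0, 1, 3]

(0) want 1×MUL +2rd +1wr — yes → AL1|MU1|ME1|BR1|rd2|wr1
(1) want 1×BR +0rd +0wr — yes → AL1|MU1|ME1|BR0|rd2|wr1
(2) want 1×ALU +2rd +1wr — WAW → AL1|MU1|ME1|BR0|rd2|wr1
(3) want 1×ALU +2rd +1wr — yes → AL0|MU1|ME1|BR0|rd0|wr0
(4) want 1×ALU +1rd +1wr — FU → AL0|MU1|ME1|BR0|rd0|wr0
(5) want 1×MEM +1rd +1wr — RD_PORT → AL0|MU1|ME1|BR0|rd0|wr0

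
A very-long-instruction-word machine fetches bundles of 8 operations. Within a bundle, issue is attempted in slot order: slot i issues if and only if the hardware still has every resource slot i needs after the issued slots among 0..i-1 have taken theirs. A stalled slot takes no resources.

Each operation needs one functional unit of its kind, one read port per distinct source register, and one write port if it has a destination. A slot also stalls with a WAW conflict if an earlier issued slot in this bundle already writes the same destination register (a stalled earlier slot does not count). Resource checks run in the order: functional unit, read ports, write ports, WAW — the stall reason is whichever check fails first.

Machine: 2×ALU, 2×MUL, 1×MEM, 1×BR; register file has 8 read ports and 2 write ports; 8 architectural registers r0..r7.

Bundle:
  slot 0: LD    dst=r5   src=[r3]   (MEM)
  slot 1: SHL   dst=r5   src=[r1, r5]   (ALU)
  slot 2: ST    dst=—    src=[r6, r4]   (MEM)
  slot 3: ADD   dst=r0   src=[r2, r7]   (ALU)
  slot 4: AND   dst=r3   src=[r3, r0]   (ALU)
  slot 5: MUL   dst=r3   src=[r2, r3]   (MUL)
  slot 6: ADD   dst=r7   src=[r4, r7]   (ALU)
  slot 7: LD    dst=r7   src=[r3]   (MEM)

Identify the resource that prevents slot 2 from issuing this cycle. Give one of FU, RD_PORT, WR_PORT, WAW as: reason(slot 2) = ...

[0] MEM needs rd=1 wr=1: ok; after: ALU=2 MUL=2 MEM=0 BR=1, R=7, W=1
[1] ALU needs rd=2 wr=1: WAW; after: ALU=2 MUL=2 MEM=0 BR=1, R=7, W=1
[2] MEM needs rd=2 wr=0: FU; after: ALU=2 MUL=2 MEM=0 BR=1, R=7, W=1
[3] ALU needs rd=2 wr=1: ok; after: ALU=1 MUL=2 MEM=0 BR=1, R=5, W=0
[4] ALU needs rd=2 wr=1: WR_PORT; after: ALU=1 MUL=2 MEM=0 BR=1, R=5, W=0
[5] MUL needs rd=2 wr=1: WR_PORT; after: ALU=1 MUL=2 MEM=0 BR=1, R=5, W=0
[6] ALU needs rd=2 wr=1: WR_PORT; after: ALU=1 MUL=2 MEM=0 BR=1, R=5, W=0
[7] MEM needs rd=1 wr=1: FU; after: ALU=1 MUL=2 MEM=0 BR=1, R=5, W=0

reason(slot 2) = FU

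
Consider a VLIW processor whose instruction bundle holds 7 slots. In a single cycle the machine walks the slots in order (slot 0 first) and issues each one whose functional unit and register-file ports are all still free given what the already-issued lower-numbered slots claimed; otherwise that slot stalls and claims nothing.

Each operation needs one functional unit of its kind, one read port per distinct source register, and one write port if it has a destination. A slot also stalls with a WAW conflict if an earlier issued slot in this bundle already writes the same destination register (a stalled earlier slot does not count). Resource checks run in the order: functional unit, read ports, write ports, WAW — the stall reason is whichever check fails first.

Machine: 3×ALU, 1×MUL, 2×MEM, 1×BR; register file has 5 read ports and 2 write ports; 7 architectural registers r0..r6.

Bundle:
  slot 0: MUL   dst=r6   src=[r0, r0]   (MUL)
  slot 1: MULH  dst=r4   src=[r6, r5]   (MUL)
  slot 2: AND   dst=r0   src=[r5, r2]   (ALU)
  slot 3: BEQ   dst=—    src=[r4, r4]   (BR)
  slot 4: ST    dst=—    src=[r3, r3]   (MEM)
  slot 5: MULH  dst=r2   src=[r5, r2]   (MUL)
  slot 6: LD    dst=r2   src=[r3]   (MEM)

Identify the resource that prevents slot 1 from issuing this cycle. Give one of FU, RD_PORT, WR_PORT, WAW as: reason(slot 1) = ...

#0 MUL src=r0,r0 dispatched  <A:3 Mu:0 Ld:2 B:1 rd:4 wr:1>
#1 MUL src=r6,r5 held:FU  <A:3 Mu:0 Ld:2 B:1 rd:4 wr:1>
#2 ALU src=r5,r2 dispatched  <A:2 Mu:0 Ld:2 B:1 rd:2 wr:0>
#3 BR src=r4,r4 dispatched  <A:2 Mu:0 Ld:2 B:0 rd:1 wr:0>
#4 MEM src=r3,r3 dispatched  <A:2 Mu:0 Ld:1 B:0 rd:0 wr:0>
#5 MUL src=r5,r2 held:FU  <A:2 Mu:0 Ld:1 B:0 rd:0 wr:0>
#6 MEM src=r3 held:RD_PORT  <A:2 Mu:0 Ld:1 B:0 rd:0 wr:0>

reason(slot 1) = FU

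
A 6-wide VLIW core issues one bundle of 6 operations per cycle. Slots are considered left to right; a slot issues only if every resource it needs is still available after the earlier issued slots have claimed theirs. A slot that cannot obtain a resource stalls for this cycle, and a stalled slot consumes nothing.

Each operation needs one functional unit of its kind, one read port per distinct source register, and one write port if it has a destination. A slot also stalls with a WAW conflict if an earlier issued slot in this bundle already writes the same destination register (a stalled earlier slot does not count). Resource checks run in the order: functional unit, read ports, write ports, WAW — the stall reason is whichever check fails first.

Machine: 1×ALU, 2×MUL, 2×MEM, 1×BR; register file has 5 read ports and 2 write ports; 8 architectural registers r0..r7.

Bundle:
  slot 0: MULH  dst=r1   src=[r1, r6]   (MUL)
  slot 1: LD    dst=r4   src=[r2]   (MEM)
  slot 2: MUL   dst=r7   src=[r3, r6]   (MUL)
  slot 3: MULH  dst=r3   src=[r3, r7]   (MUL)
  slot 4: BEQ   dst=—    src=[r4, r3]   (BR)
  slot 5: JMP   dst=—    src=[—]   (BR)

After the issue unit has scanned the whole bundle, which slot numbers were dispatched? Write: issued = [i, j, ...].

slot 0 (MUL): ISSUE — free A1,Mu1,Ld2,B1 rp3 wp1
slot 1 (MEM): ISSUE — free A1,Mu1,Ld1,B1 rp2 wp0
slot 2 (MUL): stall WR_PORT — free A1,Mu1,Ld1,B1 rp2 wp0
slot 3 (MUL): stall WR_PORT — free A1,Mu1,Ld1,B1 rp2 wp0
slot 4 (BR): ISSUE — free A1,Mu1,Ld1,B0 rp0 wp0
slot 5 (BR): stall FU — free A1,Mu1,Ld1,B0 rp0 wp0

issued = [0, 1, 4]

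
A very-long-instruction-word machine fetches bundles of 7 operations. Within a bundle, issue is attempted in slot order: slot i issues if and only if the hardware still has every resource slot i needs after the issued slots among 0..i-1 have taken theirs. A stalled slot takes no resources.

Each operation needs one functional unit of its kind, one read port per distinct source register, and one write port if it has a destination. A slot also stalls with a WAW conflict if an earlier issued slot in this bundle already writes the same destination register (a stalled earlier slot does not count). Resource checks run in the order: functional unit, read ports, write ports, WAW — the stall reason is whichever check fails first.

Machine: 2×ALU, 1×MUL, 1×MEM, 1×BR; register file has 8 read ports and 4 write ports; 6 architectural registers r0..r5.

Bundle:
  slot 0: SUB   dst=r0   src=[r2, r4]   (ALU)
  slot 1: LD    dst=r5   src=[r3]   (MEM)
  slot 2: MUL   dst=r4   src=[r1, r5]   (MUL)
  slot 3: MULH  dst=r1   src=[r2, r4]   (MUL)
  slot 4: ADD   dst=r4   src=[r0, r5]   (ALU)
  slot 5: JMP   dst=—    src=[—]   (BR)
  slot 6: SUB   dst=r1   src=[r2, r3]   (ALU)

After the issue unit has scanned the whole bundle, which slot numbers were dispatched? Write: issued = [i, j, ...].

slot 0 (ALU): ISSUE — free A1,Mu1,Ld1,B1 rp6 wp3
slot 1 (MEM): ISSUE — free A1,Mu1,Ld0,B1 rp5 wp2
slot 2 (MUL): ISSUE — free A1,Mu0,Ld0,B1 rp3 wp1
slot 3 (MUL): stall FU — free A1,Mu0,Ld0,B1 rp3 wp1
slot 4 (ALU): stall WAW — free A1,Mu0,Ld0,B1 rp3 wp1
slot 5 (BR): ISSUE — free A1,Mu0,Ld0,B0 rp3 wp1
slot 6 (ALU): ISSUE — free A0,Mu0,Ld0,B0 rp1 wp0

issued = [0, 1, 2, 5, 6]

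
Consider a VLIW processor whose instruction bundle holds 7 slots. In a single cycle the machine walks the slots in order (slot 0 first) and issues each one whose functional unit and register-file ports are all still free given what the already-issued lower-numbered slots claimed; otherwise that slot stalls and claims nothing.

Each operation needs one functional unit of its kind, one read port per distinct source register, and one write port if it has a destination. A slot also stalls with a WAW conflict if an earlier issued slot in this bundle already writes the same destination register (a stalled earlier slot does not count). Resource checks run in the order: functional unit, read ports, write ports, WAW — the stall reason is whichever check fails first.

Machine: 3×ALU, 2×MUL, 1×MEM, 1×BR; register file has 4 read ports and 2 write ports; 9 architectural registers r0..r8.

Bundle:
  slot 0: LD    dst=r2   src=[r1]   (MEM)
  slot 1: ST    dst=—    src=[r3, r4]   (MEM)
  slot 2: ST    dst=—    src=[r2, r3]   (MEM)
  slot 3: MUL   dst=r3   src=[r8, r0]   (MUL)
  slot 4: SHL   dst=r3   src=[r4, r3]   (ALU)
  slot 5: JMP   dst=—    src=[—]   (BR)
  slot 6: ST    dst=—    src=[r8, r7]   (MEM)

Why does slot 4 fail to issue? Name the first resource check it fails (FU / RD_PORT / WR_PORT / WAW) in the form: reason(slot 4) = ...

reason(slot 4) = RD_PORT

slot 0 (MEM): ISSUE — free A3,Mu2,Ld0,B1 rp3 wp1
slot 1 (MEM): stall FU — free A3,Mu2,Ld0,B1 rp3 wp1
slot 2 (MEM): stall FU — free A3,Mu2,Ld0,B1 rp3 wp1
slot 3 (MUL): ISSUE — free A3,Mu1,Ld0,B1 rp1 wp0
slot 4 (ALU): stall RD_PORT — free A3,Mu1,Ld0,B1 rp1 wp0
slot 5 (BR): ISSUE — free A3,Mu1,Ld0,B0 rp1 wp0
slot 6 (MEM): stall FU — free A3,Mu1,Ld0,B0 rp1 wp0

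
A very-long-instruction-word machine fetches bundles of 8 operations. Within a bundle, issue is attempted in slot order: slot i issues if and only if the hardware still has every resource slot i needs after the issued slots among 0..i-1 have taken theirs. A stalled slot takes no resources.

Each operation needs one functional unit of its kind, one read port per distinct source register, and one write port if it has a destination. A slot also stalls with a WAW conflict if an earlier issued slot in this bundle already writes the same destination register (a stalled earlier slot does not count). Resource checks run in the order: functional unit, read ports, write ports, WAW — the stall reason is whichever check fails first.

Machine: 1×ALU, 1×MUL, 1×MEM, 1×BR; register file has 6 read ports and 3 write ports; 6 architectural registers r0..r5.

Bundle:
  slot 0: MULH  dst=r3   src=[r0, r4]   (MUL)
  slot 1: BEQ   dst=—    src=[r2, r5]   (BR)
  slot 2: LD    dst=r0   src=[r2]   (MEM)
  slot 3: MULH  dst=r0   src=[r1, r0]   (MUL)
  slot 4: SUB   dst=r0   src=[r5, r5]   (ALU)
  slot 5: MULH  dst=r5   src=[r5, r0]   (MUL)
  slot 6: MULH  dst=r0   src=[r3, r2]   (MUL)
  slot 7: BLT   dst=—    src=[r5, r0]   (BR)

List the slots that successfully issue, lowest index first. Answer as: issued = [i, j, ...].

issued = [0, 1, 2]

(0) want 1×MUL +2rd +1wr — yes → AL1|MU0|ME1|BR1|rd4|wr2
(1) want 1×BR +2rd +0wr — yes → AL1|MU0|ME1|BR0|rd2|wr2
(2) want 1×MEM +1rd +1wr — yes → AL1|MU0|ME0|BR0|rd1|wr1
(3) want 1×MUL +2rd +1wr — FU → AL1|MU0|ME0|BR0|rd1|wr1
(4) want 1×ALU +1rd +1wr — WAW → AL1|MU0|ME0|BR0|rd1|wr1
(5) want 1×MUL +2rd +1wr — FU → AL1|MU0|ME0|BR0|rd1|wr1
(6) want 1×MUL +2rd +1wr — FU → AL1|MU0|ME0|BR0|rd1|wr1
(7) want 1×BR +2rd +0wr — FU → AL1|MU0|ME0|BR0|rd1|wr1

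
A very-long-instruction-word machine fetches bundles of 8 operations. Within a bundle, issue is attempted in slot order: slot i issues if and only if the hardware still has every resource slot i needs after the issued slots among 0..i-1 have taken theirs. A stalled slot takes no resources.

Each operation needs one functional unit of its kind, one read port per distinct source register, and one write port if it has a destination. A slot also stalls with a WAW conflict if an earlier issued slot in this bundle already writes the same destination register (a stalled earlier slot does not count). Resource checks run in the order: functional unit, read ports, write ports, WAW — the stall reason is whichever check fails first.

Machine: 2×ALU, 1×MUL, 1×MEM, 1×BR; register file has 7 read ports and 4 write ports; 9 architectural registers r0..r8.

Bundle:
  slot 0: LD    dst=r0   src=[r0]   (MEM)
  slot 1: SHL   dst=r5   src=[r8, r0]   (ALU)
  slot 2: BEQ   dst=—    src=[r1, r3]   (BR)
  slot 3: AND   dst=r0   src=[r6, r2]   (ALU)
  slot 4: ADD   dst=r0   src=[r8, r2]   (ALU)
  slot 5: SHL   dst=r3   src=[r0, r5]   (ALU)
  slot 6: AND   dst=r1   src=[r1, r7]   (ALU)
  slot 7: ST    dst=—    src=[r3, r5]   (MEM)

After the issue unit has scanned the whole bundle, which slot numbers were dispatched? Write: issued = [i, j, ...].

issued = [0, 1, 2, 5]

  0. MEM→r0 ⇒ go  {2A/1Mu/0Ld/1B | 6r 3w}
  1. ALU→r5 ⇒ go  {1A/1Mu/0Ld/1B | 4r 2w}
  2. BR ⇒ go  {1A/1Mu/0Ld/0B | 2r 2w}
  3. ALU→r0 ⇒ no(WAW)  {1A/1Mu/0Ld/0B | 2r 2w}
  4. ALU→r0 ⇒ no(WAW)  {1A/1Mu/0Ld/0B | 2r 2w}
  5. ALU→r3 ⇒ go  {0A/1Mu/0Ld/0B | 0r 1w}
  6. ALU→r1 ⇒ no(FU)  {0A/1Mu/0Ld/0B | 0r 1w}
  7. MEM ⇒ no(FU)  {0A/1Mu/0Ld/0B | 0r 1w}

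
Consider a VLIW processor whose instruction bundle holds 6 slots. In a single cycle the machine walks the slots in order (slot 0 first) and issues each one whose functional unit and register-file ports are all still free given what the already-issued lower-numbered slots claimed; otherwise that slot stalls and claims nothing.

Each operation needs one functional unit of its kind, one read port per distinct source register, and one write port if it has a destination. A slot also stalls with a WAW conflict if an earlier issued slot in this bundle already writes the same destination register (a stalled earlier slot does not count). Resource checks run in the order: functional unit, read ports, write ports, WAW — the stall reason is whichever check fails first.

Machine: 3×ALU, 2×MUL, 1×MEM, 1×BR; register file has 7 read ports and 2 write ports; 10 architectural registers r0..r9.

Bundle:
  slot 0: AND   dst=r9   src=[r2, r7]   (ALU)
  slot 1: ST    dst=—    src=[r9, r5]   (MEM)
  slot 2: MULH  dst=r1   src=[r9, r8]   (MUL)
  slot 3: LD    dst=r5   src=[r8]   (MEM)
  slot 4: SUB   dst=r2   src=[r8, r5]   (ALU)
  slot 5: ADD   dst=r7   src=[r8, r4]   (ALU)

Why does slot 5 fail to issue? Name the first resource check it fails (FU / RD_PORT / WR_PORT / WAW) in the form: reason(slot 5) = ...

reason(slot 5) = RD_PORT

  0. ALU→r9 ⇒ go  {2A/2Mu/1Ld/1B | 5r 1w}
  1. MEM ⇒ go  {2A/2Mu/0Ld/1B | 3r 1w}
  2. MUL→r1 ⇒ go  {2A/1Mu/0Ld/1B | 1r 0w}
  3. MEM→r5 ⇒ no(FU)  {2A/1Mu/0Ld/1B | 1r 0w}
  4. ALU→r2 ⇒ no(RD_PORT)  {2A/1Mu/0Ld/1B | 1r 0w}
  5. ALU→r7 ⇒ no(RD_PORT)  {2A/1Mu/0Ld/1B | 1r 0w}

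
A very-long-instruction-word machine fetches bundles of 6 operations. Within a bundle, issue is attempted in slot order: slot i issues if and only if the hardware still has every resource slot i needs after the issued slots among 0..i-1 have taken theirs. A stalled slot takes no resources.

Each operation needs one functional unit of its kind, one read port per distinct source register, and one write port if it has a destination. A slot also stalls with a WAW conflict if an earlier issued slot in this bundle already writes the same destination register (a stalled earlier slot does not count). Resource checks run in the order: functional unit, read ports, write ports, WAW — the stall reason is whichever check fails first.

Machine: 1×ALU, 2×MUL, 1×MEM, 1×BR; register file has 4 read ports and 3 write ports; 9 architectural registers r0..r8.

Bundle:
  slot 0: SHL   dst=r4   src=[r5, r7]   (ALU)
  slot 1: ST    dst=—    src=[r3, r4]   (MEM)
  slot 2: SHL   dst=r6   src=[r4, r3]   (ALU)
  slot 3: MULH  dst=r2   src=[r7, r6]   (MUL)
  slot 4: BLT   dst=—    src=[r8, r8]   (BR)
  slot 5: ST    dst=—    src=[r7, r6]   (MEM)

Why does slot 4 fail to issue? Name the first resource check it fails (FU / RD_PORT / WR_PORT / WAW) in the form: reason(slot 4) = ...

#0 ALU src=r5,r7 dispatched  <A:0 Mu:2 Ld:1 B:1 rd:2 wr:2>
#1 MEM src=r3,r4 dispatched  <A:0 Mu:2 Ld:0 B:1 rd:0 wr:2>
#2 ALU src=r4,r3 held:FU  <A:0 Mu:2 Ld:0 B:1 rd:0 wr:2>
#3 MUL src=r7,r6 held:RD_PORT  <A:0 Mu:2 Ld:0 B:1 rd:0 wr:2>
#4 BR src=r8,r8 held:RD_PORT  <A:0 Mu:2 Ld:0 B:1 rd:0 wr:2>
#5 MEM src=r7,r6 held:FU  <A:0 Mu:2 Ld:0 B:1 rd:0 wr:2>

reason(slot 4) = RD_PORT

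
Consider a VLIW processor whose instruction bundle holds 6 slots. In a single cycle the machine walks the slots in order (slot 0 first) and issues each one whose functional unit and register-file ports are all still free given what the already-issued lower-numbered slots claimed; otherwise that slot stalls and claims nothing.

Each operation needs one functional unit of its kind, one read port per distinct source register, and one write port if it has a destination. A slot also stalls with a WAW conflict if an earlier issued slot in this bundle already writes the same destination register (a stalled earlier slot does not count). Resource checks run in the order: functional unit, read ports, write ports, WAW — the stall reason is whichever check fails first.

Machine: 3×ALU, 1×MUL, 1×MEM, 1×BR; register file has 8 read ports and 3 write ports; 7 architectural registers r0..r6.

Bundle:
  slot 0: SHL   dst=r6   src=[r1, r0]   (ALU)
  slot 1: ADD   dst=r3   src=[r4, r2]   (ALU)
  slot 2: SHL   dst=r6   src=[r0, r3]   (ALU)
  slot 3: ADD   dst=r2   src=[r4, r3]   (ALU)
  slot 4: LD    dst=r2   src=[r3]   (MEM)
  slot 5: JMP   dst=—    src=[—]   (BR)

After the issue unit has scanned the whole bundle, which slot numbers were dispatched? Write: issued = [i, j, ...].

slot 0 (ALU): ISSUE — free A2,Mu1,Ld1,B1 rp6 wp2
slot 1 (ALU): ISSUE — free A1,Mu1,Ld1,B1 rp4 wp1
slot 2 (ALU): stall WAW — free A1,Mu1,Ld1,B1 rp4 wp1
slot 3 (ALU): ISSUE — free A0,Mu1,Ld1,B1 rp2 wp0
slot 4 (MEM): stall WR_PORT — free A0,Mu1,Ld1,B1 rp2 wp0
slot 5 (BR): ISSUE — free A0,Mu1,Ld1,B0 rp2 wp0

issued = [0, 1, 3, 5]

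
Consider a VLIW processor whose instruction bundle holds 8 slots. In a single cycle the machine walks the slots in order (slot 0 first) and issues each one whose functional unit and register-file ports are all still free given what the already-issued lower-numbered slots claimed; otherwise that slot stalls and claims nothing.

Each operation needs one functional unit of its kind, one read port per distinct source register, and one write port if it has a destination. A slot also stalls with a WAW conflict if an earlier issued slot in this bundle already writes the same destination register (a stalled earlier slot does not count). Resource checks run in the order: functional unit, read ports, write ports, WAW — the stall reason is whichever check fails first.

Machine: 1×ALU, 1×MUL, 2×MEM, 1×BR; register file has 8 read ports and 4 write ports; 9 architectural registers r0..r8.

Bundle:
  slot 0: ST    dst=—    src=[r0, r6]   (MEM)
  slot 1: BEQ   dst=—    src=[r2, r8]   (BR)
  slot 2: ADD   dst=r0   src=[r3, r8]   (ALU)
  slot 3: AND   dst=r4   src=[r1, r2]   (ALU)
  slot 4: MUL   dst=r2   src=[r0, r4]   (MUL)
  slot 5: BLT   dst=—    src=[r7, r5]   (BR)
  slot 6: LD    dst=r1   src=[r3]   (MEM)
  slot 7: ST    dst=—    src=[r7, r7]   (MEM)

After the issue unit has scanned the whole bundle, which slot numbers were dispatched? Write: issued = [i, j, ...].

  0. MEM ⇒ go  {1A/1Mu/1Ld/1B | 6r 4w}
  1. BR ⇒ go  {1A/1Mu/1Ld/0B | 4r 4w}
  2. ALU→r0 ⇒ go  {0A/1Mu/1Ld/0B | 2r 3w}
  3. ALU→r4 ⇒ no(FU)  {0A/1Mu/1Ld/0B | 2r 3w}
  4. MUL→r2 ⇒ go  {0A/0Mu/1Ld/0B | 0r 2w}
  5. BR ⇒ no(FU)  {0A/0Mu/1Ld/0B | 0r 2w}
  6. MEM→r1 ⇒ no(RD_PORT)  {0A/0Mu/1Ld/0B | 0r 2w}
  7. MEM ⇒ no(RD_PORT)  {0A/0Mu/1Ld/0B | 0r 2w}

issued = [0, 1, 2, 4]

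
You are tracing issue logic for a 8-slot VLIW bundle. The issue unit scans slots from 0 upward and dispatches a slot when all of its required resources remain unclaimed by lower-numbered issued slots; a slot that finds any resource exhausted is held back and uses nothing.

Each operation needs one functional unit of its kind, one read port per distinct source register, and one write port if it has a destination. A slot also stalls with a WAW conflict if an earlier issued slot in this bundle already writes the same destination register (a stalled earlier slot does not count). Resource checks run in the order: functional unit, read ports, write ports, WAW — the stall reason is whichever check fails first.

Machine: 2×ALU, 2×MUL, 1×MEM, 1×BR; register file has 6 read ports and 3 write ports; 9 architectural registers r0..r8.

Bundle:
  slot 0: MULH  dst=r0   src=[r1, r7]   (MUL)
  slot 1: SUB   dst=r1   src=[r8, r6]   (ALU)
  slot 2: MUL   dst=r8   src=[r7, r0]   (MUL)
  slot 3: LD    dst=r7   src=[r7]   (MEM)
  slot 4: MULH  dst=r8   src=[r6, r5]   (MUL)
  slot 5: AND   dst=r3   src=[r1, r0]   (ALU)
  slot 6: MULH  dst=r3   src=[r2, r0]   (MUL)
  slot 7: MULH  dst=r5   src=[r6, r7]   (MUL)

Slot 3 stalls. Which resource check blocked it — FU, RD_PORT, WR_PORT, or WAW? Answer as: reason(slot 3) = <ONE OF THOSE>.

reason(slot 3) = RD_PORT

[0] MUL needs rd=2 wr=1: ok; after: ALU=2 MUL=1 MEM=1 BR=1, R=4, W=2
[1] ALU needs rd=2 wr=1: ok; after: ALU=1 MUL=1 MEM=1 BR=1, R=2, W=1
[2] MUL needs rd=2 wr=1: ok; after: ALU=1 MUL=0 MEM=1 BR=1, R=0, W=0
[3] MEM needs rd=1 wr=1: RD_PORT; after: ALU=1 MUL=0 MEM=1 BR=1, R=0, W=0
[4] MUL needs rd=2 wr=1: FU; after: ALU=1 MUL=0 MEM=1 BR=1, R=0, W=0
[5] ALU needs rd=2 wr=1: RD_PORT; after: ALU=1 MUL=0 MEM=1 BR=1, R=0, W=0
[6] MUL needs rd=2 wr=1: FU; after: ALU=1 MUL=0 MEM=1 BR=1, R=0, W=0
[7] MUL needs rd=2 wr=1: FU; after: ALU=1 MUL=0 MEM=1 BR=1, R=0, W=0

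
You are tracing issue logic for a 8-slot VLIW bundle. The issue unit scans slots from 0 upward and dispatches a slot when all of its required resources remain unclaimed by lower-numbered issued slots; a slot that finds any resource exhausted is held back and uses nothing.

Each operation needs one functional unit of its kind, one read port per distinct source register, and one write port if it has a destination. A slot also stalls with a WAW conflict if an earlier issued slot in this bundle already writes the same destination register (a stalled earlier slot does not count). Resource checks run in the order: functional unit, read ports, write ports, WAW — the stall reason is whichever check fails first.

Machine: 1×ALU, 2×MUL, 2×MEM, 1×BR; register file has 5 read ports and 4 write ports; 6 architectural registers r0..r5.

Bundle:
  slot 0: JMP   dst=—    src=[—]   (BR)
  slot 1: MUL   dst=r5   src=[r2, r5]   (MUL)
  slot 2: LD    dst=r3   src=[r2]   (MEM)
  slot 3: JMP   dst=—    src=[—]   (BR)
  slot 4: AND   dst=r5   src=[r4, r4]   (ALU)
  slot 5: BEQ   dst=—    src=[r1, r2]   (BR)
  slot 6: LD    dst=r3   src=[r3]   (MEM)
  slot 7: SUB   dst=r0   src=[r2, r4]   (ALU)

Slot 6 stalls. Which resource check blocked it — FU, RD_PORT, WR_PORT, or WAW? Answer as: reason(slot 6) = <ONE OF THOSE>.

(0) want 1×BR +0rd +0wr — yes → AL1|MU2|ME2|BR0|rd5|wr4
(1) want 1×MUL +2rd +1wr — yes → AL1|MU1|ME2|BR0|rd3|wr3
(2) want 1×MEM +1rd +1wr — yes → AL1|MU1|ME1|BR0|rd2|wr2
(3) want 1×BR +0rd +0wr — FU → AL1|MU1|ME1|BR0|rd2|wr2
(4) want 1×ALU +1rd +1wr — WAW → AL1|MU1|ME1|BR0|rd2|wr2
(5) want 1×BR +2rd +0wr — FU → AL1|MU1|ME1|BR0|rd2|wr2
(6) want 1×MEM +1rd +1wr — WAW → AL1|MU1|ME1|BR0|rd2|wr2
(7) want 1×ALU +2rd +1wr — yes → AL0|MU1|ME1|BR0|rd0|wr1

reason(slot 6) = WAW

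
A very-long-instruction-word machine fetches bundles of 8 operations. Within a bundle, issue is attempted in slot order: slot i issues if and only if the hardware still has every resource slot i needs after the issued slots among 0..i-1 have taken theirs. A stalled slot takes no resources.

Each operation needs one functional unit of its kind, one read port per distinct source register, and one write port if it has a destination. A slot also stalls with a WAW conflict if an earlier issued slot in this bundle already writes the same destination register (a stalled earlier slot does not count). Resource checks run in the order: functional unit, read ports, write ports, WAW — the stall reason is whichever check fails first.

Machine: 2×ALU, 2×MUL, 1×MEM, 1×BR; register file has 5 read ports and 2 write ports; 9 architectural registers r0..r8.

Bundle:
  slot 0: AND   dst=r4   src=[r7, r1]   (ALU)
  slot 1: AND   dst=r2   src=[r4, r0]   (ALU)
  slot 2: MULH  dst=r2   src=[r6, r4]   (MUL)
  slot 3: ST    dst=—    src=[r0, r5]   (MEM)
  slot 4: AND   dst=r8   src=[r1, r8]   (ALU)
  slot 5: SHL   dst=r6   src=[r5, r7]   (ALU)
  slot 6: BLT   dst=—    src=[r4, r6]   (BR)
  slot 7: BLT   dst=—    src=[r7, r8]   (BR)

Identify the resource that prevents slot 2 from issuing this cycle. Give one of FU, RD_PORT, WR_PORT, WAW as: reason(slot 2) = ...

reason(slot 2) = RD_PORT

(0) want 1×ALU +2rd +1wr — yes → AL1|MU2|ME1|BR1|rd3|wr1
(1) want 1×ALU +2rd +1wr — yes → AL0|MU2|ME1|BR1|rd1|wr0
(2) want 1×MUL +2rd +1wr — RD_PORT → AL0|MU2|ME1|BR1|rd1|wr0
(3) want 1×MEM +2rd +0wr — RD_PORT → AL0|MU2|ME1|BR1|rd1|wr0
(4) want 1×ALU +2rd +1wr — FU → AL0|MU2|ME1|BR1|rd1|wr0
(5) want 1×ALU +2rd +1wr — FU → AL0|MU2|ME1|BR1|rd1|wr0
(6) want 1×BR +2rd +0wr — RD_PORT → AL0|MU2|ME1|BR1|rd1|wr0
(7) want 1×BR +2rd +0wr — RD_PORT → AL0|MU2|ME1|BR1|rd1|wr0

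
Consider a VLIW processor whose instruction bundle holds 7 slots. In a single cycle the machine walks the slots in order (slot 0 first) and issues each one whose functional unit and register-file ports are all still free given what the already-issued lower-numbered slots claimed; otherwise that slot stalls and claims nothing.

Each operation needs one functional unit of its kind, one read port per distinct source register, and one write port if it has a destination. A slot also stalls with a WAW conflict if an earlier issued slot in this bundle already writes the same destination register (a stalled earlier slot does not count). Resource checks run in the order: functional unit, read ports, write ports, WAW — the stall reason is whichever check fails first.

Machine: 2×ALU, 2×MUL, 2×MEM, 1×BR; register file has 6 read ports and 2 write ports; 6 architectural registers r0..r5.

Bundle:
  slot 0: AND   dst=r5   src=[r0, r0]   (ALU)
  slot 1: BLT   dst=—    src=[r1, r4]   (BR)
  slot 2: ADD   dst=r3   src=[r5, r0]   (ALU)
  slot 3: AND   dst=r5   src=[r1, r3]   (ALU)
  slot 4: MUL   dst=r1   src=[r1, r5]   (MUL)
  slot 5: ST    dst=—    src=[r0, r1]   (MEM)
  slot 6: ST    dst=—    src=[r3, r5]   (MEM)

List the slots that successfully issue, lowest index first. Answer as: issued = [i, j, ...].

issued = [0, 1, 2]

#0 ALU src=r0,r0 dispatched  <A:1 Mu:2 Ld:2 B:1 rd:5 wr:1>
#1 BR src=r1,r4 dispatched  <A:1 Mu:2 Ld:2 B:0 rd:3 wr:1>
#2 ALU src=r5,r0 dispatched  <A:0 Mu:2 Ld:2 B:0 rd:1 wr:0>
#3 ALU src=r1,r3 held:FU  <A:0 Mu:2 Ld:2 B:0 rd:1 wr:0>
#4 MUL src=r1,r5 held:RD_PORT  <A:0 Mu:2 Ld:2 B:0 rd:1 wr:0>
#5 MEM src=r0,r1 held:RD_PORT  <A:0 Mu:2 Ld:2 B:0 rd:1 wr:0>
#6 MEM src=r3,r5 held:RD_PORT  <A:0 Mu:2 Ld:2 B:0 rd:1 wr:0>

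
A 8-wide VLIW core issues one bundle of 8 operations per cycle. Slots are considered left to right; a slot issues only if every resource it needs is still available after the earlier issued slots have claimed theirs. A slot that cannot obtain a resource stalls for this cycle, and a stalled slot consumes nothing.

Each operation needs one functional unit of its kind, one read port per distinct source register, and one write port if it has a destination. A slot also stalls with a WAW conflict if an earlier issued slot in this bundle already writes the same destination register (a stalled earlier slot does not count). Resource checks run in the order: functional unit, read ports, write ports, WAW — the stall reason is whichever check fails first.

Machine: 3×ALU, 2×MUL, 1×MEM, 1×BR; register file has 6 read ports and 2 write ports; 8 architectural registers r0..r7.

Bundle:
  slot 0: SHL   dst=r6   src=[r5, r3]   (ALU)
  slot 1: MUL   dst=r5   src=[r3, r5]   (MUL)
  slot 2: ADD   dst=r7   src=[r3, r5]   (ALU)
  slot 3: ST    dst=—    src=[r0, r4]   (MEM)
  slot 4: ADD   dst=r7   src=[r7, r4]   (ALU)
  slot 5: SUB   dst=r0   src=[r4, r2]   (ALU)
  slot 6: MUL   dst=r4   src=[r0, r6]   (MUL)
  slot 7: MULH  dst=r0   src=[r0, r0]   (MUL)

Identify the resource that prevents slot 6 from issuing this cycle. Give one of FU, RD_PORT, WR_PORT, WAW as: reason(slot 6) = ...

#0 ALU src=r5,r3 dispatched  <A:2 Mu:2 Ld:1 B:1 rd:4 wr:1>
#1 MUL src=r3,r5 dispatched  <A:2 Mu:1 Ld:1 B:1 rd:2 wr:0>
#2 ALU src=r3,r5 held:WR_PORT  <A:2 Mu:1 Ld:1 B:1 rd:2 wr:0>
#3 MEM src=r0,r4 dispatched  <A:2 Mu:1 Ld:0 B:1 rd:0 wr:0>
#4 ALU src=r7,r4 held:RD_PORT  <A:2 Mu:1 Ld:0 B:1 rd:0 wr:0>
#5 ALU src=r4,r2 held:RD_PORT  <A:2 Mu:1 Ld:0 B:1 rd:0 wr:0>
#6 MUL src=r0,r6 held:RD_PORT  <A:2 Mu:1 Ld:0 B:1 rd:0 wr:0>
#7 MUL src=r0,r0 held:RD_PORT  <A:2 Mu:1 Ld:0 B:1 rd:0 wr:0>

reason(slot 6) = RD_PORT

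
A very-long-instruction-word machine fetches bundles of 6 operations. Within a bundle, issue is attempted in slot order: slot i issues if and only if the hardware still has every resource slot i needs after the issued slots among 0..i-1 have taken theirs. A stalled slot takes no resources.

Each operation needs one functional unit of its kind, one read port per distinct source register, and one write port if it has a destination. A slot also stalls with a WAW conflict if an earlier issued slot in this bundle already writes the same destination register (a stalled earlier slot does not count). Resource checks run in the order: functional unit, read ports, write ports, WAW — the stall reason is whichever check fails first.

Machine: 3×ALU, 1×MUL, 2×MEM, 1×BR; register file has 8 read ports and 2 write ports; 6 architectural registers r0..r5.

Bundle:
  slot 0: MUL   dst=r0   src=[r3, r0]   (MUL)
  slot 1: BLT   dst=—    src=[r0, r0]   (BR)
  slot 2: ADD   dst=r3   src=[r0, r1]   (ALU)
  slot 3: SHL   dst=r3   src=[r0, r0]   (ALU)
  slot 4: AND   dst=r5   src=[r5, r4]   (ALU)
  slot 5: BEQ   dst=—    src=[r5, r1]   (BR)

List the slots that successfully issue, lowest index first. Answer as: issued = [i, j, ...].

(0) want 1×MUL +2rd +1wr — yes → AL3|MU0|ME2|BR1|rd6|wr1
(1) want 1×BR +1rd +0wr — yes → AL3|MU0|ME2|BR0|rd5|wr1
(2) want 1×ALU +2rd +1wr — yes → AL2|MU0|ME2|BR0|rd3|wr0
(3) want 1×ALU +1rd +1wr — WR_PORT → AL2|MU0|ME2|BR0|rd3|wr0
(4) want 1×ALU +2rd +1wr — WR_PORT → AL2|MU0|ME2|BR0|rd3|wr0
(5) want 1×BR +2rd +0wr — FU → AL2|MU0|ME2|BR0|rd3|wr0

issued = [0, 1, 2]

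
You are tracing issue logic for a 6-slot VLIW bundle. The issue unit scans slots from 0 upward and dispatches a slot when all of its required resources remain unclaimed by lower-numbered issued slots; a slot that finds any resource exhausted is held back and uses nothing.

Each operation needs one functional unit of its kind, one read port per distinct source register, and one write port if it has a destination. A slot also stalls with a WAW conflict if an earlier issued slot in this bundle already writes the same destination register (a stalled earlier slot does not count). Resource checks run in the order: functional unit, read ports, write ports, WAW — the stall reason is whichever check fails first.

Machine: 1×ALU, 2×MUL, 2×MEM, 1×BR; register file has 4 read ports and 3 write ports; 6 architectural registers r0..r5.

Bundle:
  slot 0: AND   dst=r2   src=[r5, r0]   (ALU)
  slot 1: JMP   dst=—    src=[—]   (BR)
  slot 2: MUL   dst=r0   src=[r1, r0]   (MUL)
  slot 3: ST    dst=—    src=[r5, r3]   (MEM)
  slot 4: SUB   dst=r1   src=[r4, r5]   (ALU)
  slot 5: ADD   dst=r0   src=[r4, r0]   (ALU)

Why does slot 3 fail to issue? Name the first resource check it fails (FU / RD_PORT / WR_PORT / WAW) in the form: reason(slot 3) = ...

reason(slot 3) = RD_PORT

  0. ALU→r2 ⇒ go  {0A/2Mu/2Ld/1B | 2r 2w}
  1. BR ⇒ go  {0A/2Mu/2Ld/0B | 2r 2w}
  2. MUL→r0 ⇒ go  {0A/1Mu/2Ld/0B | 0r 1w}
  3. MEM ⇒ no(RD_PORT)  {0A/1Mu/2Ld/0B | 0r 1w}
  4. ALU→r1 ⇒ no(FU)  {0A/1Mu/2Ld/0B | 0r 1w}
  5. ALU→r0 ⇒ no(FU)  {0A/1Mu/2Ld/0B | 0r 1w}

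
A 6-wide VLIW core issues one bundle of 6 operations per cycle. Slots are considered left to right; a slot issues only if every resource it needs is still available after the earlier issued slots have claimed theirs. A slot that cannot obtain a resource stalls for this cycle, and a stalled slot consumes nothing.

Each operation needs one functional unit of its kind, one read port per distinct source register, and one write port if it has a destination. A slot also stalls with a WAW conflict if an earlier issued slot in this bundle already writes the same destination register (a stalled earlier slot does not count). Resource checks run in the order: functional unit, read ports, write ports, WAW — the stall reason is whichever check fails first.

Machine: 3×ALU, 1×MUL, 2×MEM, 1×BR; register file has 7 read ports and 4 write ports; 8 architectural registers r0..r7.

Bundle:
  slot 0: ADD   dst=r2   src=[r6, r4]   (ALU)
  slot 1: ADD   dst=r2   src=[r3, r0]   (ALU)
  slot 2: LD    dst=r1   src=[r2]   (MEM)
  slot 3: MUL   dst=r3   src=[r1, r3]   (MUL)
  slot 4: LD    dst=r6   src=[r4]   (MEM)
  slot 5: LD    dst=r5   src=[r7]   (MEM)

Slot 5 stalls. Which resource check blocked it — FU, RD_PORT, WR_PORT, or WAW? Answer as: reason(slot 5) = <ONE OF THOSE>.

(0) want 1×ALU +2rd +1wr — yes → AL2|MU1|ME2|BR1|rd5|wr3
(1) want 1×ALU +2rd +1wr — WAW → AL2|MU1|ME2|BR1|rd5|wr3
(2) want 1×MEM +1rd +1wr — yes → AL2|MU1|ME1|BR1|rd4|wr2
(3) want 1×MUL +2rd +1wr — yes → AL2|MU0|ME1|BR1|rd2|wr1
(4) want 1×MEM +1rd +1wr — yes → AL2|MU0|ME0|BR1|rd1|wr0
(5) want 1×MEM +1rd +1wr — FU → AL2|MU0|ME0|BR1|rd1|wr0

reason(slot 5) = FU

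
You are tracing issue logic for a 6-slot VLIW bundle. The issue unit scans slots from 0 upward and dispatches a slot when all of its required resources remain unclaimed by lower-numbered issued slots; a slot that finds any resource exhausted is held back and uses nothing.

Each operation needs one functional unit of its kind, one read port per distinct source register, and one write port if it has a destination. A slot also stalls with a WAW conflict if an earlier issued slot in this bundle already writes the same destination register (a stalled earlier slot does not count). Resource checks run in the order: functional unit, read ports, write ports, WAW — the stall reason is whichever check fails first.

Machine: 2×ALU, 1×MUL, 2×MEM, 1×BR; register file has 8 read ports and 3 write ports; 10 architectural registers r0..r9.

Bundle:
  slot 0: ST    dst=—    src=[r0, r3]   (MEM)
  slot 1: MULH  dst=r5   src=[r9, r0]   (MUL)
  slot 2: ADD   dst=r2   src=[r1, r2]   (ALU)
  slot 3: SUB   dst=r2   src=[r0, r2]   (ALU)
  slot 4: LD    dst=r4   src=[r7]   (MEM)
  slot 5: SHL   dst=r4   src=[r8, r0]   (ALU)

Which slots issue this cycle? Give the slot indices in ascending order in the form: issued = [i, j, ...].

issued = [0, 1, 2, 4]

  0. MEM ⇒ go  {2A/1Mu/1Ld/1B | 6r 3w}
  1. MUL→r5 ⇒ go  {2A/0Mu/1Ld/1B | 4r 2w}
  2. ALU→r2 ⇒ go  {1A/0Mu/1Ld/1B | 2r 1w}
  3. ALU→r2 ⇒ no(WAW)  {1A/0Mu/1Ld/1B | 2r 1w}
  4. MEM→r4 ⇒ go  {1A/0Mu/0Ld/1B | 1r 0w}
  5. ALU→r4 ⇒ no(RD_PORT)  {1A/0Mu/0Ld/1B | 1r 0w}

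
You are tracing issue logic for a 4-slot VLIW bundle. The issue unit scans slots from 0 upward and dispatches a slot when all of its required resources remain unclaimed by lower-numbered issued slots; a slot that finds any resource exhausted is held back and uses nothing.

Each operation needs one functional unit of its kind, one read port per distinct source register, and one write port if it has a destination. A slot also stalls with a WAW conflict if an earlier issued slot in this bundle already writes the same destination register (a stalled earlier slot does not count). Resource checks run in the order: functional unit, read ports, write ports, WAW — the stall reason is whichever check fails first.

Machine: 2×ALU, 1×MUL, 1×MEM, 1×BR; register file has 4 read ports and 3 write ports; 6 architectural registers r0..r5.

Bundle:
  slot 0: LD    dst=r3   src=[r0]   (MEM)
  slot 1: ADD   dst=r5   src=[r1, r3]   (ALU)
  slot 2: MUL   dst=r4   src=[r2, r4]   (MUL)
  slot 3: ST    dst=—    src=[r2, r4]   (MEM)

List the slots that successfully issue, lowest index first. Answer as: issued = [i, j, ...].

slot 0 (MEM): ISSUE — free A2,Mu1,Ld0,B1 rp3 wp2
slot 1 (ALU): ISSUE — free A1,Mu1,Ld0,B1 rp1 wp1
slot 2 (MUL): stall RD_PORT — free A1,Mu1,Ld0,B1 rp1 wp1
slot 3 (MEM): stall FU — free A1,Mu1,Ld0,B1 rp1 wp1

issued = [0, 1]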